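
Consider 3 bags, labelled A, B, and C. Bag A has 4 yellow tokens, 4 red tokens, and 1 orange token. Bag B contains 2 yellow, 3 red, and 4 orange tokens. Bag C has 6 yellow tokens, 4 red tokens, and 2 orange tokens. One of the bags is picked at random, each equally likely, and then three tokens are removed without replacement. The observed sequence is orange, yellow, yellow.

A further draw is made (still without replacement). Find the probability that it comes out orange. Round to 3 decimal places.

0.153

Compute the likelihood of the observed sequence for each case: P(data | bag A) = (1/9)(4/8)(3/7) = 0.02381; P(data | bag B) = (4/9)(2/8)(1/7) = 0.015873; P(data | bag C) = (2/12)(6/11)(5/10) = 0.045455.
Weighting by the prior gives 1/3 · 0.02381 = 0.0079365, 1/3 · 0.015873 = 0.005291, 1/3 · 0.045455 = 0.015152; summing to 0.028379.
Normalising, the posterior is P(bag A | data) = 0.27966, P(bag B | data) = 0.18644, P(bag C | data) = 0.5339.
The predictive probability is P(orange next | data) = (0)(0.27966) + (1/2)(0.18644) + (1/9)(0.5339) = 0.15254.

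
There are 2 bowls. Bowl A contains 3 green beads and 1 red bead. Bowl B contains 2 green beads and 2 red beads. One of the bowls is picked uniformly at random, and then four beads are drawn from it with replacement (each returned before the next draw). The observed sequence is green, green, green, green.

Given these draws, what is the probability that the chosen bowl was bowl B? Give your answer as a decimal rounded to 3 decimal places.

For each hypothesis, P(data | H) works out to: P(data | bowl A) = (3/4)(3/4)(3/4)(3/4) = 81/256; P(data | bowl B) = (2/4)(2/4)(2/4)(2/4) = 1/16.
Weighting by the prior gives 1/2 · 81/256 = 81/512, 1/2 · 1/16 = 1/32; summing to 97/512.
Hence P(bowl B | data) = (1/32) / (97/512) = 16/97.

0.165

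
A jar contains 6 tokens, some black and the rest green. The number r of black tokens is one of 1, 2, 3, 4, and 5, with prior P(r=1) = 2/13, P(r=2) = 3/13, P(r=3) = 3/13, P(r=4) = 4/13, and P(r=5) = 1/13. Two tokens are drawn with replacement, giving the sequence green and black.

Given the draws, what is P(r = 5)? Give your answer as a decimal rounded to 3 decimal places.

Compute the likelihood of the observed sequence for each case: P(data | r = 1) = (5/6)(1/6) = 5/36; P(data | r = 2) = (4/6)(2/6) = 2/9; P(data | r = 3) = (3/6)(3/6) = 1/4; P(data | r = 4) = (2/6)(4/6) = 2/9; P(data | r = 5) = (1/6)(5/6) = 5/36.
Multiplying each by its prior: 2/13 · 5/36 = 5/234, 3/13 · 2/9 = 2/39, 3/13 · 1/4 = 3/52, 4/13 · 2/9 = 8/117, 1/13 · 5/36 = 5/468; with total 49/234.
Therefore the posterior P(r = 5 | data) = (5/468) / (49/234) = 5/98.

0.051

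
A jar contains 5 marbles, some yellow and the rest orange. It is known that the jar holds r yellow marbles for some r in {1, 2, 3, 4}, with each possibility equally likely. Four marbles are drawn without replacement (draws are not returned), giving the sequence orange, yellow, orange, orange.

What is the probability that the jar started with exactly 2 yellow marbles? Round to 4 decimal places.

For each hypothesis, P(data | H) works out to: P(data | r = 1) = (4/5)(1/4)(3/3)(2/2) = 1/5; P(data | r = 2) = (3/5)(2/4)(2/3)(1/2) = 1/10; P(data | r = 3) = (2/5)(3/4)(1/3)(0/2) = 0; P(data | r = 4) = (1/5)(4/4)(0/3) = 0.
Weighting by the prior gives 1/4 · 1/5 = 1/20, 1/4 · 1/10 = 1/40, 1/4 · 0 = 0, 1/4 · 0 = 0; summing to 3/40.
So P(r = 2 | data) = (1/40) / (3/40) = 1/3.

0.3333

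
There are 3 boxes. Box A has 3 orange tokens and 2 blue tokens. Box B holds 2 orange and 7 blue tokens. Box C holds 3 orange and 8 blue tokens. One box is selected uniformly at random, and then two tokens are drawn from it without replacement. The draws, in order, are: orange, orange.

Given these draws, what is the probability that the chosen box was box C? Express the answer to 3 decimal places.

0.143

The likelihood of the observed sequence under each hypothesis: P(data | box A) = (3/5)(2/4) = 0.3; P(data | box B) = (2/9)(1/8) = 0.027778; P(data | box C) = (3/11)(2/10) = 0.054545.
Weighting by the prior gives 1/3 · 0.3 = 0.1, 1/3 · 0.027778 = 0.0092593, 1/3 · 0.054545 = 0.018182; these sum to 0.12744.
Hence P(box C | data) = (0.018182) / (0.12744) = 0.14267.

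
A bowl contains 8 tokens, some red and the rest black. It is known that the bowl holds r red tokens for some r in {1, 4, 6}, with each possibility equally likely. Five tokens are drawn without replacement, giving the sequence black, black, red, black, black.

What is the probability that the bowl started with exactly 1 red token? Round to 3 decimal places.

0.897

For each hypothesis, P(data | H) works out to: P(data | r = 1) = (7/8)(6/7)(1/6)(5/5)(4/4) = 1/8; P(data | r = 4) = (4/8)(3/7)(4/6)(2/5)(1/4) = 1/70; P(data | r = 6) = (2/8)(1/7)(6/6)(0/5) = 0.
The prior-weighted likelihoods are 1/3 · 1/8 = 1/24, 1/3 · 1/70 = 1/210, 1/3 · 0 = 0; these sum to 13/280.
So P(r = 1 | data) = (1/24) / (13/280) = 35/39.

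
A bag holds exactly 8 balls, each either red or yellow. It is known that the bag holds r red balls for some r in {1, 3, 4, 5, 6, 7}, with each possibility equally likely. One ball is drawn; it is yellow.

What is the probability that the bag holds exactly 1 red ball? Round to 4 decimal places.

0.3182

Under each hypothesis, the probability of this draw is: P(data | r = 1) = (7/8) = 7/8; P(data | r = 3) = (5/8) = 5/8; P(data | r = 4) = (4/8) = 1/2; P(data | r = 5) = (3/8) = 3/8; P(data | r = 6) = (2/8) = 1/4; P(data | r = 7) = (1/8) = 1/8.
The prior-weighted likelihoods are 1/6 · 7/8 = 7/48, 1/6 · 5/8 = 5/48, 1/6 · 1/2 = 1/12, 1/6 · 3/8 = 1/16, 1/6 · 1/4 = 1/24, 1/6 · 1/8 = 1/48; summing to 11/24.
So P(r = 1 | data) = (7/48) / (11/24) = 7/22.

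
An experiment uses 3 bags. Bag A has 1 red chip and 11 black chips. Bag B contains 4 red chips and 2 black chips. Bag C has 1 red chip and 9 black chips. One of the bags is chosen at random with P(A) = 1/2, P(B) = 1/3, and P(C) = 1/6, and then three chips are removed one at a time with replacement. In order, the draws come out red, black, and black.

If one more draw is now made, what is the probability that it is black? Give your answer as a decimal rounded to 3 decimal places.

Under each hypothesis, the probability of the observed sequence is: P(data | bag A) = (1/12)(11/12)(11/12) = 0.070023; P(data | bag B) = (4/6)(2/6)(2/6) = 0.074074; P(data | bag C) = (1/10)(9/10)(9/10) = 0.081.
Weighting by the prior gives 1/2 · 0.070023 = 0.035012, 1/3 · 0.074074 = 0.024691, 1/6 · 0.081 = 0.0135; with total 0.073203.
Dividing through by the total gives posterior P(bag A | data) = 0.47828, P(bag B | data) = 0.3373, P(bag C | data) = 0.18442.
Averaging over the posterior, P(black next | data) = (11/12)(0.47828) + (1/3)(0.3373) + (9/10)(0.18442) = 0.71683.

0.717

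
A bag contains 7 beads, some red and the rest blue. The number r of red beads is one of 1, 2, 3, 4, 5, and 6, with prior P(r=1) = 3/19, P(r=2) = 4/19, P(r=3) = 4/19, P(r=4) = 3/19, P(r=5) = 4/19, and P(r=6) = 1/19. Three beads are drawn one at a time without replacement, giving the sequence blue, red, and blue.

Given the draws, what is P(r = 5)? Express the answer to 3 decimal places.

The likelihood of the observed sequence under each hypothesis: P(data | r = 1) = (6/7)(1/6)(5/5) = 0.14286; P(data | r = 2) = (5/7)(2/6)(4/5) = 0.19048; P(data | r = 3) = (4/7)(3/6)(3/5) = 0.17143; P(data | r = 4) = (3/7)(4/6)(2/5) = 0.11429; P(data | r = 5) = (2/7)(5/6)(1/5) = 0.047619; P(data | r = 6) = (1/7)(6/6)(0/5) = 0.
Multiplying each by its prior: 3/19 · 0.14286 = 0.022556, 4/19 · 0.19048 = 0.0401, 4/19 · 0.17143 = 0.03609, 3/19 · 0.11429 = 0.018045, 4/19 · 0.047619 = 0.010025, 1/19 · 0 = 0; summing to 0.12682.
By Bayes' rule, P(r = 5 | data) = (0.010025) / (0.12682) = 0.079051.

0.079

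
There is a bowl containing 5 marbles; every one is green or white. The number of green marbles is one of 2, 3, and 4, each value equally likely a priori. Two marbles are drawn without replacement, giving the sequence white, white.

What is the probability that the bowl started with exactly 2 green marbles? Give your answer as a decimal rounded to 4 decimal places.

0.7500

The likelihood of the observed sequence under each hypothesis: P(data | r = 2) = (3/5)(2/4) = 3/10; P(data | r = 3) = (2/5)(1/4) = 1/10; P(data | r = 4) = (1/5)(0/4) = 0.
The prior-weighted likelihoods are 1/3 · 3/10 = 1/10, 1/3 · 1/10 = 1/30, 1/3 · 0 = 0; these sum to 2/15.
Therefore the posterior P(r = 2 | data) = (1/10) / (2/15) = 3/4.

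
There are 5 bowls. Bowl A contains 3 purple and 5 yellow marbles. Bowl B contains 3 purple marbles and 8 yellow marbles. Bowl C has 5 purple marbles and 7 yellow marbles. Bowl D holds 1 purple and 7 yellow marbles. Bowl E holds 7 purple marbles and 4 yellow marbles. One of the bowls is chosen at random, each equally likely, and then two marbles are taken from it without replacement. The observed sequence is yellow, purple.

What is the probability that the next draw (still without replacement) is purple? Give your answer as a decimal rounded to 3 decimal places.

Under each hypothesis, the probability of the observed sequence is: P(data | bowl A) = (5/8)(3/7) = 0.26786; P(data | bowl B) = (8/11)(3/10) = 0.21818; P(data | bowl C) = (7/12)(5/11) = 0.26515; P(data | bowl D) = (7/8)(1/7) = 0.125; P(data | bowl E) = (4/11)(7/10) = 0.25455.
Weighting by the prior gives 1/5 · 0.26786 = 0.053571, 1/5 · 0.21818 = 0.043636, 1/5 · 0.26515 = 0.05303, 1/5 · 0.125 = 0.025, 1/5 · 0.25455 = 0.050909; summing to 0.22615.
Normalising, the posterior is P(bowl A | data) = 0.23689, P(bowl B | data) = 0.19296, P(bowl C | data) = 0.23449, P(bowl D | data) = 0.11055, P(bowl E | data) = 0.22511.
The predictive probability is P(purple next | data) = (1/3)(0.23689) + (2/9)(0.19296) + (2/5)(0.23449) + (0)(0.11055) + (2/3)(0.22511) = 0.36572.

0.366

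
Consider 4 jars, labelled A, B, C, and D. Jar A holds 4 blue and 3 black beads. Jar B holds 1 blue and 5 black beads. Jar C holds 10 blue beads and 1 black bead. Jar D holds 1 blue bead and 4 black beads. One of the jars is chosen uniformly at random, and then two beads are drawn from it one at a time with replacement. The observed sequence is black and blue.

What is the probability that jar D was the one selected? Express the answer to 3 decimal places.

Compute the likelihood of the observed sequence for each case: P(data | jar A) = (3/7)(4/7) = 0.2449; P(data | jar B) = (5/6)(1/6) = 0.13889; P(data | jar C) = (1/11)(10/11) = 0.082645; P(data | jar D) = (4/5)(1/5) = 0.16.
Multiplying each by its prior: 1/4 · 0.2449 = 0.061224, 1/4 · 0.13889 = 0.034722, 1/4 · 0.082645 = 0.020661, 1/4 · 0.16 = 0.04; these sum to 0.15661.
Therefore the posterior P(jar D | data) = (0.04) / (0.15661) = 0.25542.

0.255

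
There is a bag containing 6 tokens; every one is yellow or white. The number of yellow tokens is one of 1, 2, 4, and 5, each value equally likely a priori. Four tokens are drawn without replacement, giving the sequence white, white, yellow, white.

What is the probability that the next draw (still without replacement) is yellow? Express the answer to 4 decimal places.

For each hypothesis, P(data | H) works out to: P(data | r = 1) = (5/6)(4/5)(1/4)(3/3) = 1/6; P(data | r = 2) = (4/6)(3/5)(2/4)(2/3) = 2/15; P(data | r = 4) = (2/6)(1/5)(4/4)(0/3) = 0; P(data | r = 5) = (1/6)(0/5) = 0.
Multiplying each by its prior: 1/4 · 1/6 = 1/24, 1/4 · 2/15 = 1/30, 1/4 · 0 = 0, 1/4 · 0 = 0; with total 3/40.
Normalising, the posterior is P(r = 1 | data) = 5/9, P(r = 2 | data) = 4/9, P(r = 4 | data) = 0, P(r = 5 | data) = 0.
Averaging over the posterior, P(yellow next | data) = (0)(5/9) + (1/2)(4/9) = 2/9.

0.2222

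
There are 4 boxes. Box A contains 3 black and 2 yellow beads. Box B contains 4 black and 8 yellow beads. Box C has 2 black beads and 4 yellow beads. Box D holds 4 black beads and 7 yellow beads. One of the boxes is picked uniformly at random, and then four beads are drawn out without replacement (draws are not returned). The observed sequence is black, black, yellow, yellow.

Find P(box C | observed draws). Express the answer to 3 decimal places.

0.232

The likelihood of the observed sequence under each hypothesis: P(data | box A) = (3/5)(2/4)(2/3)(1/2) = 1/10; P(data | box B) = (4/12)(3/11)(8/10)(7/9) = 28/495; P(data | box C) = (2/6)(1/5)(4/4)(3/3) = 1/15; P(data | box D) = (4/11)(3/10)(7/9)(6/8) = 7/110.
The prior-weighted likelihoods are 1/4 · 1/10 = 1/40, 1/4 · 28/495 = 7/495, 1/4 · 1/15 = 1/60, 1/4 · 7/110 = 7/440; with total 71/990.
By Bayes' rule, P(box C | data) = (1/60) / (71/990) = 33/142.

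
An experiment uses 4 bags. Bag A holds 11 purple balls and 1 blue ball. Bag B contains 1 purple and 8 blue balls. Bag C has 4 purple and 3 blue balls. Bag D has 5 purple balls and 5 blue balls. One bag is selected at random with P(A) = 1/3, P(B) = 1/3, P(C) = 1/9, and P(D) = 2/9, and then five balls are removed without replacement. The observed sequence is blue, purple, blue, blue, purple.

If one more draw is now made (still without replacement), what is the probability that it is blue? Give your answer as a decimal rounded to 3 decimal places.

0.294

The likelihood of the observed sequence under each hypothesis: P(data | bag A) = (1/12)(11/11)(0/10) = 0; P(data | bag B) = (8/9)(1/8)(7/7)(6/6)(0/5) = 0; P(data | bag C) = (3/7)(4/6)(2/5)(1/4)(3/3) = 0.028571; P(data | bag D) = (5/10)(5/9)(4/8)(3/7)(4/6) = 0.039683.
Weighting by the prior gives 1/3 · 0 = 0, 1/3 · 0 = 0, 1/9 · 0.028571 = 0.0031746, 2/9 · 0.039683 = 0.0088183; these sum to 0.011993.
Normalising, the posterior is P(bag A | data) = 0, P(bag B | data) = 0, P(bag C | data) = 0.26471, P(bag D | data) = 0.73529.
So P(blue next | data) = Σ P(blue next | H) P(H | data) = (0)(0.26471) + (2/5)(0.73529) = 0.29412.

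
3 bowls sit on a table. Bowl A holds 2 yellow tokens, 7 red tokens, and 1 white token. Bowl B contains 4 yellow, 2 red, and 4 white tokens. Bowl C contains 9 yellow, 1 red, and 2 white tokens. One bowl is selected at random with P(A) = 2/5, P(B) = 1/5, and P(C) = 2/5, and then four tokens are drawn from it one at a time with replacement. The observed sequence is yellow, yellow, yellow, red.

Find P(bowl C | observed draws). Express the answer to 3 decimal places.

0.746

The likelihood of the observed sequence under each hypothesis: P(data | bowl A) = (2/10)(2/10)(2/10)(7/10) = 0.0056; P(data | bowl B) = (4/10)(4/10)(4/10)(2/10) = 0.0128; P(data | bowl C) = (9/12)(9/12)(9/12)(1/12) = 0.035156.
Multiplying each by its prior: 2/5 · 0.0056 = 0.00224, 1/5 · 0.0128 = 0.00256, 2/5 · 0.035156 = 0.014063; with total 0.018863.
By Bayes' rule, P(bowl C | data) = (0.014063) / (0.018863) = 0.74553.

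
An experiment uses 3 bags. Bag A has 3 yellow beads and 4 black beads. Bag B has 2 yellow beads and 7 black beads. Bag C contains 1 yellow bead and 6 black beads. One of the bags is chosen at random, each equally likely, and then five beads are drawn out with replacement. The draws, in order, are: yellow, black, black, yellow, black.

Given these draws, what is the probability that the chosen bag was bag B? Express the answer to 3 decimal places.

0.330

Under each hypothesis, the probability of the observed sequence is: P(data | bag A) = (3/7)(4/7)(4/7)(3/7)(4/7) = 0.034271; P(data | bag B) = (2/9)(7/9)(7/9)(2/9)(7/9) = 0.023235; P(data | bag C) = (1/7)(6/7)(6/7)(1/7)(6/7) = 0.012852.
Multiplying each by its prior: 1/3 · 0.034271 = 0.011424, 1/3 · 0.023235 = 0.007745, 1/3 · 0.012852 = 0.0042839; with total 0.023453.
Hence P(bag B | data) = (0.007745) / (0.023453) = 0.33024.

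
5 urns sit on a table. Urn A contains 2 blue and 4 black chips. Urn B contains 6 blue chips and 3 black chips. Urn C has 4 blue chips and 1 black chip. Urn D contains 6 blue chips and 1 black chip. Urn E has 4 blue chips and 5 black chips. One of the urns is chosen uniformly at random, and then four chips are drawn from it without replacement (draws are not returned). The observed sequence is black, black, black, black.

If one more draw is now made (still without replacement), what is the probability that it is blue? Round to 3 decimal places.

For each hypothesis, P(data | H) works out to: P(data | urn A) = (4/6)(3/5)(2/4)(1/3) = 0.066667; P(data | urn B) = (3/9)(2/8)(1/7)(0/6) = 0; P(data | urn C) = (1/5)(0/4) = 0; P(data | urn D) = (1/7)(0/6) = 0; P(data | urn E) = (5/9)(4/8)(3/7)(2/6) = 0.039683.
Multiplying each by its prior: 1/5 · 0.066667 = 0.013333, 1/5 · 0 = 0, 1/5 · 0 = 0, 1/5 · 0 = 0, 1/5 · 0.039683 = 0.0079365; with total 0.02127.
Normalising, the posterior is P(urn A | data) = 0.62687, P(urn B | data) = 0, P(urn C | data) = 0, P(urn D | data) = 0, P(urn E | data) = 0.37313.
Averaging over the posterior, P(blue next | data) = (1)(0.62687) + (4/5)(0.37313) = 0.92537.

0.925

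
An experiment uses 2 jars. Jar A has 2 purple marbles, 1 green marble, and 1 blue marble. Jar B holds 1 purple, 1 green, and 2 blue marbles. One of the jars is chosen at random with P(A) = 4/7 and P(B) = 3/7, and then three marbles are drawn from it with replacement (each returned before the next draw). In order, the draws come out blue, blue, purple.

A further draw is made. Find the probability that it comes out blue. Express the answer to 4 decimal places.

For each hypothesis, P(data | H) works out to: P(data | jar A) = (1/4)(1/4)(2/4) = 1/32; P(data | jar B) = (2/4)(2/4)(1/4) = 1/16.
Multiplying each by its prior: 4/7 · 1/32 = 1/56, 3/7 · 1/16 = 3/112; with total 5/112.
Dividing through by the total gives posterior P(jar A | data) = 2/5, P(jar B | data) = 3/5.
Averaging over the posterior, P(blue next | data) = (1/4)(2/5) + (1/2)(3/5) = 2/5.

0.4000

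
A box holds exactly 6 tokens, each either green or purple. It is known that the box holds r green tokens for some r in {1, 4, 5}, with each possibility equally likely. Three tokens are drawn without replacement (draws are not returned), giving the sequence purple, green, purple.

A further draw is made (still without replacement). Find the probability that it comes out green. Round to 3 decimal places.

0.286

The likelihood of the observed sequence under each hypothesis: P(data | r = 1) = (5/6)(1/5)(4/4) = 1/6; P(data | r = 4) = (2/6)(4/5)(1/4) = 1/15; P(data | r = 5) = (1/6)(5/5)(0/4) = 0.
The prior-weighted likelihoods are 1/3 · 1/6 = 1/18, 1/3 · 1/15 = 1/45, 1/3 · 0 = 0; these sum to 7/90.
Normalising, the posterior is P(r = 1 | data) = 5/7, P(r = 4 | data) = 2/7, P(r = 5 | data) = 0.
Averaging over the posterior, P(green next | data) = (0)(5/7) + (1)(2/7) = 2/7.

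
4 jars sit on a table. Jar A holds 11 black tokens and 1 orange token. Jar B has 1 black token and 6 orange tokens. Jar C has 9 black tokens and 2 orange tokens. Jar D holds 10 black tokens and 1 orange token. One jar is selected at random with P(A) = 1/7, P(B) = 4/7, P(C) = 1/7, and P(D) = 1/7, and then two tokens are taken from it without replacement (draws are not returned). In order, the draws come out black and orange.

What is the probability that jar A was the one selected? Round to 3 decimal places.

Compute the likelihood of the observed sequence for each case: P(data | jar A) = (11/12)(1/11) = 0.083333; P(data | jar B) = (1/7)(6/6) = 0.14286; P(data | jar C) = (9/11)(2/10) = 0.16364; P(data | jar D) = (10/11)(1/10) = 0.090909.
The prior-weighted likelihoods are 1/7 · 0.083333 = 0.011905, 4/7 · 0.14286 = 0.081633, 1/7 · 0.16364 = 0.023377, 1/7 · 0.090909 = 0.012987; with total 0.1299.
Therefore the posterior P(jar A | data) = (0.011905) / (0.1299) = 0.091645.

0.092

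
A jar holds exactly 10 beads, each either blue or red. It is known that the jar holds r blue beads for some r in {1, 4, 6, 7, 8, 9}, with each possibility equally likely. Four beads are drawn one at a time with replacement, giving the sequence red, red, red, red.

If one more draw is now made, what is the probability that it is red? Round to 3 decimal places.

0.830

The likelihood of the observed sequence under each hypothesis: P(data | r = 1) = (9/10)(9/10)(9/10)(9/10) = 0.6561; P(data | r = 4) = (6/10)(6/10)(6/10)(6/10) = 0.1296; P(data | r = 6) = (4/10)(4/10)(4/10)(4/10) = 0.0256; P(data | r = 7) = (3/10)(3/10)(3/10)(3/10) = 0.0081; P(data | r = 8) = (2/10)(2/10)(2/10)(2/10) = 0.0016; P(data | r = 9) = (1/10)(1/10)(1/10)(1/10) = 0.0001.
Multiplying each by its prior: 1/6 · 0.6561 = 0.10935, 1/6 · 0.1296 = 0.0216, 1/6 · 0.0256 = 0.0042667, 1/6 · 0.0081 = 0.00135, 1/6 · 0.0016 = 0.00026667, 1/6 · 0.0001 = 1.6667e-05; these sum to 0.13685.
The posterior is then P(r = 1 | data) = 0.79905, P(r = 4 | data) = 0.15784, P(r = 6 | data) = 0.031178, P(r = 7 | data) = 0.0098648, P(r = 8 | data) = 0.0019486, P(r = 9 | data) = 0.00012179.
Averaging over the posterior, P(red next | data) = (9/10)(0.79905) + (3/5)(0.15784) + (2/5)(0.031178) + (3/10)(0.0098648) + (1/5)(0.0019486) + (1/10)(0.00012179) = 0.82968.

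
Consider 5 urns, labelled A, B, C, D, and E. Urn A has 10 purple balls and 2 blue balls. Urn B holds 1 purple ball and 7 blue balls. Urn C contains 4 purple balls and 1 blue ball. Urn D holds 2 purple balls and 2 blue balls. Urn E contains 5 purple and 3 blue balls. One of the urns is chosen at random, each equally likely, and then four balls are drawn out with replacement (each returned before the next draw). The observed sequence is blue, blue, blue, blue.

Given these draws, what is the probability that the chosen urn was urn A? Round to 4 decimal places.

0.0012

The likelihood of the observed sequence under each hypothesis: P(data | urn A) = (2/12)(2/12)(2/12)(2/12) = 0.0007716; P(data | urn B) = (7/8)(7/8)(7/8)(7/8) = 0.58618; P(data | urn C) = (1/5)(1/5)(1/5)(1/5) = 0.0016; P(data | urn D) = (2/4)(2/4)(2/4)(2/4) = 0.0625; P(data | urn E) = (3/8)(3/8)(3/8)(3/8) = 0.019775.
Weighting by the prior gives 1/5 · 0.0007716 = 0.00015432, 1/5 · 0.58618 = 0.11724, 1/5 · 0.0016 = 0.00032, 1/5 · 0.0625 = 0.0125, 1/5 · 0.019775 = 0.0039551; with total 0.13417.
By Bayes' rule, P(urn A | data) = (0.00015432) / (0.13417) = 0.0011502.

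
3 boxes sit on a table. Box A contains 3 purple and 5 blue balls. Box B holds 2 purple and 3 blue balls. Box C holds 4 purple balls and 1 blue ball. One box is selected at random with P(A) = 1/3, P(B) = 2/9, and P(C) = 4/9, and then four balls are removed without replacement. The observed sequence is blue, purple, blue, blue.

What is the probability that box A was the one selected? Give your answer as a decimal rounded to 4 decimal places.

Compute the likelihood of the observed sequence for each case: P(data | box A) = (5/8)(3/7)(4/6)(3/5) = 0.10714; P(data | box B) = (3/5)(2/4)(2/3)(1/2) = 0.1; P(data | box C) = (1/5)(4/4)(0/3) = 0.
Weighting by the prior gives 1/3 · 0.10714 = 0.035714, 2/9 · 0.1 = 0.022222, 4/9 · 0 = 0; with total 0.057937.
So P(box A | data) = (0.035714) / (0.057937) = 0.61644.

0.6164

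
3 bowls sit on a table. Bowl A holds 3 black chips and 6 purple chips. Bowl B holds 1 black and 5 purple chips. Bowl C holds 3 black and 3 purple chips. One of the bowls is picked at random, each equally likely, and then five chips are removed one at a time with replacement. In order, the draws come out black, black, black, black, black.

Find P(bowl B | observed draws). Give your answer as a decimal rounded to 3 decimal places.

The likelihood of the observed sequence under each hypothesis: P(data | bowl A) = (3/9)(3/9)(3/9)(3/9)(3/9) = 0.0041152; P(data | bowl B) = (1/6)(1/6)(1/6)(1/6)(1/6) = 0.0001286; P(data | bowl C) = (3/6)(3/6)(3/6)(3/6)(3/6) = 0.03125.
Weighting by the prior gives 1/3 · 0.0041152 = 0.0013717, 1/3 · 0.0001286 = 4.2867e-05, 1/3 · 0.03125 = 0.010417; these sum to 0.011831.
So P(bowl B | data) = (4.2867e-05) / (0.011831) = 0.0036232.

0.004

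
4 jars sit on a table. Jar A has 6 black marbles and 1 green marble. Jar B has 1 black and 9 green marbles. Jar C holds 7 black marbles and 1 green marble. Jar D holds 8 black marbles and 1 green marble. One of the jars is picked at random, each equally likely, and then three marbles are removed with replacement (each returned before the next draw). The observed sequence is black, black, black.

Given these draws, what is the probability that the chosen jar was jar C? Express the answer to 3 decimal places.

Compute the likelihood of the observed sequence for each case: P(data | jar A) = (6/7)(6/7)(6/7) = 0.62974; P(data | jar B) = (1/10)(1/10)(1/10) = 0.001; P(data | jar C) = (7/8)(7/8)(7/8) = 0.66992; P(data | jar D) = (8/9)(8/9)(8/9) = 0.70233.
The prior-weighted likelihoods are 1/4 · 0.62974 = 0.15743, 1/4 · 0.001 = 0.00025, 1/4 · 0.66992 = 0.16748, 1/4 · 0.70233 = 0.17558; these sum to 0.50075.
So P(jar C | data) = (0.16748) / (0.50075) = 0.33446.

0.334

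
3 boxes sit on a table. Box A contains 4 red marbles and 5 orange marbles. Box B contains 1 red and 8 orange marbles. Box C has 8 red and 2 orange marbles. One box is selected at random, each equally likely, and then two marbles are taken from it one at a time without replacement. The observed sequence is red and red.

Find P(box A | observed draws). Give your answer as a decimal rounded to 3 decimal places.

0.211

Compute the likelihood of the observed sequence for each case: P(data | box A) = (4/9)(3/8) = 1/6; P(data | box B) = (1/9)(0/8) = 0; P(data | box C) = (8/10)(7/9) = 28/45.
Multiplying each by its prior: 1/3 · 1/6 = 1/18, 1/3 · 0 = 0, 1/3 · 28/45 = 28/135; with total 71/270.
Hence P(box A | data) = (1/18) / (71/270) = 15/71.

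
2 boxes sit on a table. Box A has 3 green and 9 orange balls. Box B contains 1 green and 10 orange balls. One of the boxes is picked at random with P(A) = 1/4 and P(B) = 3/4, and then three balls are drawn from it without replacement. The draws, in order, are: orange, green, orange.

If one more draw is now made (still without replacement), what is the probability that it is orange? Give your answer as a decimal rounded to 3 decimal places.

Under each hypothesis, the probability of the observed sequence is: P(data | box A) = (9/12)(3/11)(8/10) = 9/55; P(data | box B) = (10/11)(1/10)(9/9) = 1/11.
The prior-weighted likelihoods are 1/4 · 9/55 = 9/220, 3/4 · 1/11 = 3/44; summing to 6/55.
Normalising, the posterior is P(box A | data) = 3/8, P(box B | data) = 5/8.
Averaging over the posterior, P(orange next | data) = (7/9)(3/8) + (1)(5/8) = 11/12.

0.917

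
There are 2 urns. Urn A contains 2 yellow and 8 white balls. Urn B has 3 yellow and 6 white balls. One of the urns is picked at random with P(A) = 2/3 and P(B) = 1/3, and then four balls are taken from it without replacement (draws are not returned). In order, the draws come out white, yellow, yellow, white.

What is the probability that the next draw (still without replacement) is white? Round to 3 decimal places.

Under each hypothesis, the probability of the observed sequence is: P(data | urn A) = (8/10)(2/9)(1/8)(7/7) = 0.022222; P(data | urn B) = (6/9)(3/8)(2/7)(5/6) = 0.059524.
Weighting by the prior gives 2/3 · 0.022222 = 0.014815, 1/3 · 0.059524 = 0.019841; summing to 0.034656.
The posterior is then P(urn A | data) = 0.42748, P(urn B | data) = 0.57252.
So P(white next | data) = Σ P(white next | H) P(H | data) = (1)(0.42748) + (4/5)(0.57252) = 0.8855.

0.885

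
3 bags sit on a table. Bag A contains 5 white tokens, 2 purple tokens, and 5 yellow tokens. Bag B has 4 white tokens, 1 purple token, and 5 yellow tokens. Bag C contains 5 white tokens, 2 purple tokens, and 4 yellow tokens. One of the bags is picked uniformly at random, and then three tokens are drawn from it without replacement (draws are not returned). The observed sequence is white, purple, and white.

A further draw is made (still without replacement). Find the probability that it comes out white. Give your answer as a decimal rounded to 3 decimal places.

For each hypothesis, P(data | H) works out to: P(data | bag A) = (5/12)(2/11)(4/10) = 0.030303; P(data | bag B) = (4/10)(1/9)(3/8) = 0.016667; P(data | bag C) = (5/11)(2/10)(4/9) = 0.040404.
Multiplying each by its prior: 1/3 · 0.030303 = 0.010101, 1/3 · 0.016667 = 0.0055556, 1/3 · 0.040404 = 0.013468; these sum to 0.029125.
Dividing through by the total gives posterior P(bag A | data) = 0.34682, P(bag B | data) = 0.19075, P(bag C | data) = 0.46243.
The predictive probability is P(white next | data) = (1/3)(0.34682) + (2/7)(0.19075) + (3/8)(0.46243) = 0.34352.

0.344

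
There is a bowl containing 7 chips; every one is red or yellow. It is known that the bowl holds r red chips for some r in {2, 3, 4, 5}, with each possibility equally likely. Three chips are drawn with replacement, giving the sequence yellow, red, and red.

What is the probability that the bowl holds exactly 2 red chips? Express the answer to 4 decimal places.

0.1299

For each hypothesis, P(data | H) works out to: P(data | r = 2) = (5/7)(2/7)(2/7) = 20/343; P(data | r = 3) = (4/7)(3/7)(3/7) = 36/343; P(data | r = 4) = (3/7)(4/7)(4/7) = 48/343; P(data | r = 5) = (2/7)(5/7)(5/7) = 50/343.
The prior-weighted likelihoods are 1/4 · 20/343 = 5/343, 1/4 · 36/343 = 9/343, 1/4 · 48/343 = 12/343, 1/4 · 50/343 = 25/686; summing to 11/98.
Therefore the posterior P(r = 2 | data) = (5/343) / (11/98) = 10/77.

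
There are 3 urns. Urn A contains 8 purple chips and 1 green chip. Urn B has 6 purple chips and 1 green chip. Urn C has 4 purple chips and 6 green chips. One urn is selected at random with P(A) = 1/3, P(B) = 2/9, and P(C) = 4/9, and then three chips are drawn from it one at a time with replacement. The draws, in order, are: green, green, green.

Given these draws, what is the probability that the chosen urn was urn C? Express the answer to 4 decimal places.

Under each hypothesis, the probability of the observed sequence is: P(data | urn A) = (1/9)(1/9)(1/9) = 0.0013717; P(data | urn B) = (1/7)(1/7)(1/7) = 0.0029155; P(data | urn C) = (6/10)(6/10)(6/10) = 0.216.
Multiplying each by its prior: 1/3 · 0.0013717 = 0.00045725, 2/9 · 0.0029155 = 0.00064788, 4/9 · 0.216 = 0.096; these sum to 0.097105.
By Bayes' rule, P(urn C | data) = (0.096) / (0.097105) = 0.98862.

0.9886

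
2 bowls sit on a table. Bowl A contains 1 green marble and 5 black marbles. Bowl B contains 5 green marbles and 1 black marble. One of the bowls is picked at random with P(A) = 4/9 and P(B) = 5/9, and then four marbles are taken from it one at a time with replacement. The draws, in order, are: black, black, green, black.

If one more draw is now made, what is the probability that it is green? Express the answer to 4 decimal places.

0.1984

Under each hypothesis, the probability of the observed sequence is: P(data | bowl A) = (5/6)(5/6)(1/6)(5/6) = 0.096451; P(data | bowl B) = (1/6)(1/6)(5/6)(1/6) = 0.003858.
The prior-weighted likelihoods are 4/9 · 0.096451 = 0.042867, 5/9 · 0.003858 = 0.0021433; these sum to 0.04501.
The posterior is then P(bowl A | data) = 0.95238, P(bowl B | data) = 0.047619.
The predictive probability is P(green next | data) = (1/6)(0.95238) + (5/6)(0.047619) = 0.19841.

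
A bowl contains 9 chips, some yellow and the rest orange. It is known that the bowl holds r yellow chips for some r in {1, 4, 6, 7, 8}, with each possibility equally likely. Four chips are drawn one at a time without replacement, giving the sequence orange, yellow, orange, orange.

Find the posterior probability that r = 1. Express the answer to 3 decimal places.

0.549

The likelihood of the observed sequence under each hypothesis: P(data | r = 1) = (8/9)(1/8)(7/7)(6/6) = 1/9; P(data | r = 4) = (5/9)(4/8)(4/7)(3/6) = 5/63; P(data | r = 6) = (3/9)(6/8)(2/7)(1/6) = 1/84; P(data | r = 7) = (2/9)(7/8)(1/7)(0/6) = 0; P(data | r = 8) = (1/9)(8/8)(0/7) = 0.
The prior-weighted likelihoods are 1/5 · 1/9 = 1/45, 1/5 · 5/63 = 1/63, 1/5 · 1/84 = 1/420, 1/5 · 0 = 0, 1/5 · 0 = 0; these sum to 17/420.
By Bayes' rule, P(r = 1 | data) = (1/45) / (17/420) = 28/51.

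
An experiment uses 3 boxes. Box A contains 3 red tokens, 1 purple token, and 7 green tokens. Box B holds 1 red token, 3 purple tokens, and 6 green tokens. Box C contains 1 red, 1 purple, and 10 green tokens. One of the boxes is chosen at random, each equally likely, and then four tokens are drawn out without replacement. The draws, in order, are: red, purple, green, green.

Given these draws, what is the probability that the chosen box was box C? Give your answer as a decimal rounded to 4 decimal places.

0.1832

Under each hypothesis, the probability of the observed sequence is: P(data | box A) = (3/11)(1/10)(7/9)(6/8) = 0.015909; P(data | box B) = (1/10)(3/9)(6/8)(5/7) = 0.017857; P(data | box C) = (1/12)(1/11)(10/10)(9/9) = 0.0075758.
Multiplying each by its prior: 1/3 · 0.015909 = 0.005303, 1/3 · 0.017857 = 0.0059524, 1/3 · 0.0075758 = 0.0025253; these sum to 0.013781.
By Bayes' rule, P(box C | data) = (0.0025253) / (0.013781) = 0.18325.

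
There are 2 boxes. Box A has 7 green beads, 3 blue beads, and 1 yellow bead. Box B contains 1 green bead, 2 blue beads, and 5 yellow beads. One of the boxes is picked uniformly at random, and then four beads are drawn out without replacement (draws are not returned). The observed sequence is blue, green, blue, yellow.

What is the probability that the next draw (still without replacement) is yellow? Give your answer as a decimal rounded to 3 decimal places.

Compute the likelihood of the observed sequence for each case: P(data | box A) = (3/11)(7/10)(2/9)(1/8) = 0.005303; P(data | box B) = (2/8)(1/7)(1/6)(5/5) = 0.0059524.
Weighting by the prior gives 1/2 · 0.005303 = 0.0026515, 1/2 · 0.0059524 = 0.0029762; summing to 0.0056277.
Normalising, the posterior is P(box A | data) = 0.47115, P(box B | data) = 0.52885.
The predictive probability is P(yellow next | data) = (0)(0.47115) + (1)(0.52885) = 0.52885.

0.529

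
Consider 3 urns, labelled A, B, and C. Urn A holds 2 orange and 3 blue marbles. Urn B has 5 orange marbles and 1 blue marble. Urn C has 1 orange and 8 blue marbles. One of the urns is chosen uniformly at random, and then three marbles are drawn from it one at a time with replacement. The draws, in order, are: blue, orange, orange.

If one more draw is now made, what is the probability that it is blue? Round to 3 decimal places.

0.389

For each hypothesis, P(data | H) works out to: P(data | urn A) = (3/5)(2/5)(2/5) = 0.096; P(data | urn B) = (1/6)(5/6)(5/6) = 0.11574; P(data | urn C) = (8/9)(1/9)(1/9) = 0.010974.
The prior-weighted likelihoods are 1/3 · 0.096 = 0.032, 1/3 · 0.11574 = 0.03858, 1/3 · 0.010974 = 0.003658; with total 0.074238.
The posterior is then P(urn A | data) = 0.43104, P(urn B | data) = 0.51968, P(urn C | data) = 0.049274.
Averaging over the posterior, P(blue next | data) = (3/5)(0.43104) + (1/6)(0.51968) + (8/9)(0.049274) = 0.38904.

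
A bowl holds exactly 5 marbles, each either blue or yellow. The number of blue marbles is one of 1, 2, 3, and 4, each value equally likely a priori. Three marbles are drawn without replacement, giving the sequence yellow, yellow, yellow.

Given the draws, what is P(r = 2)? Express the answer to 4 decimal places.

Compute the likelihood of the observed sequence for each case: P(data | r = 1) = (4/5)(3/4)(2/3) = 2/5; P(data | r = 2) = (3/5)(2/4)(1/3) = 1/10; P(data | r = 3) = (2/5)(1/4)(0/3) = 0; P(data | r = 4) = (1/5)(0/4) = 0.
Multiplying each by its prior: 1/4 · 2/5 = 1/10, 1/4 · 1/10 = 1/40, 1/4 · 0 = 0, 1/4 · 0 = 0; summing to 1/8.
Hence P(r = 2 | data) = (1/40) / (1/8) = 1/5.

0.2000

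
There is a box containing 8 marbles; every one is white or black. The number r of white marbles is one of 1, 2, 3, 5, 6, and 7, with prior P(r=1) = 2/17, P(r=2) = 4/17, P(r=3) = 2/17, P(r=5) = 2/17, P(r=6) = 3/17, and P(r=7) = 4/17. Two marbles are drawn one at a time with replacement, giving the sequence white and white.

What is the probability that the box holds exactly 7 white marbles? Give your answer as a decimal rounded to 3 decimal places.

0.503

Under each hypothesis, the probability of the observed sequence is: P(data | r = 1) = (1/8)(1/8) = 1/64; P(data | r = 2) = (2/8)(2/8) = 1/16; P(data | r = 3) = (3/8)(3/8) = 9/64; P(data | r = 5) = (5/8)(5/8) = 25/64; P(data | r = 6) = (6/8)(6/8) = 9/16; P(data | r = 7) = (7/8)(7/8) = 49/64.
The prior-weighted likelihoods are 2/17 · 1/64 = 1/544, 4/17 · 1/16 = 1/68, 2/17 · 9/64 = 9/544, 2/17 · 25/64 = 25/544, 3/17 · 9/16 = 27/272, 4/17 · 49/64 = 49/272; these sum to 195/544.
By Bayes' rule, P(r = 7 | data) = (49/272) / (195/544) = 98/195.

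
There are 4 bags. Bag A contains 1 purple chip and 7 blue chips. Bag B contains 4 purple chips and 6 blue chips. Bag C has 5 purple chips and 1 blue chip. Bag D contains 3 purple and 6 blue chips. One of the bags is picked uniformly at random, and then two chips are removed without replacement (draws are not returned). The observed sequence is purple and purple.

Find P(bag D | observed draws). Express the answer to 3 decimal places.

0.094

Compute the likelihood of the observed sequence for each case: P(data | bag A) = (1/8)(0/7) = 0; P(data | bag B) = (4/10)(3/9) = 2/15; P(data | bag C) = (5/6)(4/5) = 2/3; P(data | bag D) = (3/9)(2/8) = 1/12.
Multiplying each by its prior: 1/4 · 0 = 0, 1/4 · 2/15 = 1/30, 1/4 · 2/3 = 1/6, 1/4 · 1/12 = 1/48; with total 53/240.
By Bayes' rule, P(bag D | data) = (1/48) / (53/240) = 5/53.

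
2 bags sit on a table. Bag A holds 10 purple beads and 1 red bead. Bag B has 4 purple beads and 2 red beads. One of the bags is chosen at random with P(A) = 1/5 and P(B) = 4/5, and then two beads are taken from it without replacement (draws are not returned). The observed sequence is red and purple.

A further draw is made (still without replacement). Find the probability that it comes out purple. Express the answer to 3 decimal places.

0.770

The likelihood of the observed sequence under each hypothesis: P(data | bag A) = (1/11)(10/10) = 1/11; P(data | bag B) = (2/6)(4/5) = 4/15.
Weighting by the prior gives 1/5 · 1/11 = 1/55, 4/5 · 4/15 = 16/75; with total 191/825.
The posterior is then P(bag A | data) = 15/191, P(bag B | data) = 176/191.
Averaging over the posterior, P(purple next | data) = (1)(15/191) + (3/4)(176/191) = 147/191.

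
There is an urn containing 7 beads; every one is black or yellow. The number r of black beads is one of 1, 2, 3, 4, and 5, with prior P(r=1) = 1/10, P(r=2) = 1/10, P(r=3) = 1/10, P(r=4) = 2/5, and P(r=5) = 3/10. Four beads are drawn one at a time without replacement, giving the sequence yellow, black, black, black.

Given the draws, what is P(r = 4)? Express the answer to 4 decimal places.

Under each hypothesis, the probability of the observed sequence is: P(data | r = 1) = (6/7)(1/6)(0/5) = 0; P(data | r = 2) = (5/7)(2/6)(1/5)(0/4) = 0; P(data | r = 3) = (4/7)(3/6)(2/5)(1/4) = 1/35; P(data | r = 4) = (3/7)(4/6)(3/5)(2/4) = 3/35; P(data | r = 5) = (2/7)(5/6)(4/5)(3/4) = 1/7.
Multiplying each by its prior: 1/10 · 0 = 0, 1/10 · 0 = 0, 1/10 · 1/35 = 1/350, 2/5 · 3/35 = 6/175, 3/10 · 1/7 = 3/70; summing to 2/25.
So P(r = 4 | data) = (6/175) / (2/25) = 3/7.

0.4286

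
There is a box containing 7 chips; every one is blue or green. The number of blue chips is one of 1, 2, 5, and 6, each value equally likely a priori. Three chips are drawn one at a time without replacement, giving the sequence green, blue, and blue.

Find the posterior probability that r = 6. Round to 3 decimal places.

0.375

The likelihood of the observed sequence under each hypothesis: P(data | r = 1) = (6/7)(1/6)(0/5) = 0; P(data | r = 2) = (5/7)(2/6)(1/5) = 1/21; P(data | r = 5) = (2/7)(5/6)(4/5) = 4/21; P(data | r = 6) = (1/7)(6/6)(5/5) = 1/7.
Weighting by the prior gives 1/4 · 0 = 0, 1/4 · 1/21 = 1/84, 1/4 · 4/21 = 1/21, 1/4 · 1/7 = 1/28; with total 2/21.
Therefore the posterior P(r = 6 | data) = (1/28) / (2/21) = 3/8.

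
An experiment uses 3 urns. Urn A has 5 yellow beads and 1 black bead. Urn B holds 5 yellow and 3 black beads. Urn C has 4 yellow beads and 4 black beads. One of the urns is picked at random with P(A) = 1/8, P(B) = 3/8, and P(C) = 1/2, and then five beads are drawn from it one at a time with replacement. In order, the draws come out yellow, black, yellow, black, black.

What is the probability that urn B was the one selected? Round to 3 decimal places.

0.325

The likelihood of the observed sequence under each hypothesis: P(data | urn A) = (5/6)(1/6)(5/6)(1/6)(1/6) = 0.003215; P(data | urn B) = (5/8)(3/8)(5/8)(3/8)(3/8) = 0.020599; P(data | urn C) = (4/8)(4/8)(4/8)(4/8)(4/8) = 0.03125.
Weighting by the prior gives 1/8 · 0.003215 = 0.00040188, 3/8 · 0.020599 = 0.0077248, 1/2 · 0.03125 = 0.015625; with total 0.023752.
Therefore the posterior P(urn B | data) = (0.0077248) / (0.023752) = 0.32523.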